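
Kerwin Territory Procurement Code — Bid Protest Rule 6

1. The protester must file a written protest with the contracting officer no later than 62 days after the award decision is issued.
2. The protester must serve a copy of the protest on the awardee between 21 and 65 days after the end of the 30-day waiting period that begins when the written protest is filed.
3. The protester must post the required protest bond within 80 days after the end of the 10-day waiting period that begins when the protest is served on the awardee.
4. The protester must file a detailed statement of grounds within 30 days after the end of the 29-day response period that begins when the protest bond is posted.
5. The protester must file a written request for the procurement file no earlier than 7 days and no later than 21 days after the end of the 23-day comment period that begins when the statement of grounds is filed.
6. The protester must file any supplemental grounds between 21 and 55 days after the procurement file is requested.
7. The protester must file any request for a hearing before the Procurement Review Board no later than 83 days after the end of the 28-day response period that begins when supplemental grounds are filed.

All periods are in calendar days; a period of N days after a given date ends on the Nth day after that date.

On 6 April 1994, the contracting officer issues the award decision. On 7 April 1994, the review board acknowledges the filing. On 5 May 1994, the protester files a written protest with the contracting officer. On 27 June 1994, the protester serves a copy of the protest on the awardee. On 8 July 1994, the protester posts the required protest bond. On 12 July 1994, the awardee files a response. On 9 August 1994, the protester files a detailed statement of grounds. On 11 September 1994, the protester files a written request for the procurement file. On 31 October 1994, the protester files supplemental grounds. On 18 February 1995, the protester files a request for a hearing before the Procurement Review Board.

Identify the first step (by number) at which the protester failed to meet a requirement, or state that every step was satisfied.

Step 1 — counting 62 days from 6 April 1994 (when the award decision is issued) gives a deadline of 7 June 1994; completed 5 May 1994, before the deadline.
Step 2 — 21 and 65 days from 4 June 1994 (end of the 30-day waiting period, which began when the written protest is filed on 5 May 1994) are 25 June 1994 and 8 August 1994 respectively; 27 June 1994 falls inside that range.
Step 3 — counting 80 days from 7 July 1994 (end of the 10-day waiting period, which began when the protest is served on the awardee on 27 June 1994) gives a deadline of 25 September 1994; done 8 July 1994 — timely.
Step 4 — counting 30 days from 6 August 1994 (end of the 29-day response period, which began when the protest bond is posted on 8 July 1994) gives a deadline of 5 September 1994; 9 August 1994 is within that limit.
Step 5 — 7 and 21 days from 1 September 1994 (end of the 23-day comment period, which began when the statement of grounds is filed on 9 August 1994) are 8 September 1994 and 22 September 1994 respectively; 11 September 1994 falls inside that range.
Step 6 — 21 and 55 days from 11 September 1994 (when the procurement file is requested) are 2 October 1994 and 5 November 1994 respectively; done 31 October 1994 — within the window.
Step 7 — counting 83 days from 28 November 1994 (end of the 28-day response period, which began when supplemental grounds are filed on 31 October 1994) gives a deadline of 19 February 1995; completed 18 February 1995, before the deadline.

None — every step was satisfied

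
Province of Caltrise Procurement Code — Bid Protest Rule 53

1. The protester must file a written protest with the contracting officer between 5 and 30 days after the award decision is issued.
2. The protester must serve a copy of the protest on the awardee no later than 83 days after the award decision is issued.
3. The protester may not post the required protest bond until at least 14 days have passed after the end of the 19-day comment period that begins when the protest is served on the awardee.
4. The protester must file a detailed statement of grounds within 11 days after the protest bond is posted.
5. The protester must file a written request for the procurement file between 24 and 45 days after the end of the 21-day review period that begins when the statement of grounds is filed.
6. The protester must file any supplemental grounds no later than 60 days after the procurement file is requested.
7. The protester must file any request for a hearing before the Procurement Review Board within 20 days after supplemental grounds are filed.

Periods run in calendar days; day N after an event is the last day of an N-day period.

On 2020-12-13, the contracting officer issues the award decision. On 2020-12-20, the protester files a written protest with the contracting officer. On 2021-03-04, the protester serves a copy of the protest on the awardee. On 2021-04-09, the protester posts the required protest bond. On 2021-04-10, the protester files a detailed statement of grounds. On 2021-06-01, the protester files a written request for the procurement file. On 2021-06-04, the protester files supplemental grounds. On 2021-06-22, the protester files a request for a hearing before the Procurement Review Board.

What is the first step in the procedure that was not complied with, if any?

Step 1 — 5 and 30 days from 2020-12-13 (when the award decision is issued) are 2020-12-18 and 2021-01-12 respectively; done 2020-12-20, which is between those dates.
Step 2 — counting 83 days from 2020-12-13 (when the award decision is issued) gives a deadline of 2021-03-06; 2021-03-04 is within that limit.
Step 3 — must wait 14 days from 2021-03-23 (end of the 19-day comment period, which began when the protest is served on the awardee on 2021-03-04), so not before 2021-04-06; done 2021-04-09, after the minimum wait.
Step 4 — counting 11 days from 2021-04-09 (when the protest bond is posted) gives a deadline of 2021-04-20; done 2021-04-10 — timely.
Step 5 — 24 and 45 days from 2021-05-01 (end of the 21-day review period, which began when the statement of grounds is filed on 2021-04-10) are 2021-05-25 and 2021-06-15 respectively; done 2021-06-01, which is between those dates.
Step 6 — counting 60 days from 2021-06-01 (when the procurement file is requested) gives a deadline of 2021-07-31; done 2021-06-04 — timely.
Step 7 — counting 20 days from 2021-06-04 (when supplemental grounds are filed) gives a deadline of 2021-06-24; completed 2021-06-22, before the deadline.

None — every step was satisfied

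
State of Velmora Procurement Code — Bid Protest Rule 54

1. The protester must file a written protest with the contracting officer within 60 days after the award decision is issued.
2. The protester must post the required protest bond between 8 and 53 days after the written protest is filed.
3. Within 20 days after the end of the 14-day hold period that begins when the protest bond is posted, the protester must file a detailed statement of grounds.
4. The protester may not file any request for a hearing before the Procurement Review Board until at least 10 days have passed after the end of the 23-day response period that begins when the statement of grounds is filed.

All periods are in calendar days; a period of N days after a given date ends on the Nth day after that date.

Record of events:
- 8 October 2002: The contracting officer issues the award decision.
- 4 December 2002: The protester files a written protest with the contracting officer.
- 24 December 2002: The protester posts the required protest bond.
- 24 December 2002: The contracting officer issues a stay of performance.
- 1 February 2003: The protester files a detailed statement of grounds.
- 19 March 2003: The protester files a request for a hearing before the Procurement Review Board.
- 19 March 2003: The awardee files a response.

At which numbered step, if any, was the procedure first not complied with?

Step 1: 60 days after 8 October 2002 (when the award decision is issued) is 7 December 2002; completed 4 December 2002, before the deadline.
Step 2: the window is 8–53 days after 4 December 2002 (when the written protest is filed), so 12 December 2002 through 26 January 2003; done 24 December 2002, which is between those dates.
Step 3: 20 days after 7 January 2003 (end of the 14-day hold period, which began when the protest bond is posted on 24 December 2002) is 27 January 2003; not done until 1 February 2003, 5 days after the deadline.
That is the first point of non-compliance.

Step 3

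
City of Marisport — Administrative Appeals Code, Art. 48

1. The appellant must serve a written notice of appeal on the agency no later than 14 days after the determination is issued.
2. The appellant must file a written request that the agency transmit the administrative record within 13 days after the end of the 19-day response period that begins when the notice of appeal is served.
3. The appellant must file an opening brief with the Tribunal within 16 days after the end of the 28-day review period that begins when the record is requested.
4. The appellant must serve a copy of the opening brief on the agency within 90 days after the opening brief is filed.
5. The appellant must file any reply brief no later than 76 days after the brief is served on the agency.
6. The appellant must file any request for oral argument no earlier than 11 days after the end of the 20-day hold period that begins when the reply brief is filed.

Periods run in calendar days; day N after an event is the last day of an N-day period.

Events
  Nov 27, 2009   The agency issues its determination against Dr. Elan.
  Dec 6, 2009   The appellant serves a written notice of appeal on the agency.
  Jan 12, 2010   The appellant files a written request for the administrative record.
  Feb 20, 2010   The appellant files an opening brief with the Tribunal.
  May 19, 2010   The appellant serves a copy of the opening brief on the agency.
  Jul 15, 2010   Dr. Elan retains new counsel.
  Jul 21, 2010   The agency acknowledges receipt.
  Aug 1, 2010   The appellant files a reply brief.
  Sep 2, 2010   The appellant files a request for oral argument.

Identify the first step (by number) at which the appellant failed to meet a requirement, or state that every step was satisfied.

Step 2

(1) due by Nov 27, 2009 + 14 days = Dec 11, 2009; completed Dec 6, 2009, before the deadline.
(2) due by Dec 25, 2009 + 13 days = Jan 7, 2010; not done until Jan 12, 2010, 5 days after the deadline.
That is the first point of non-compliance.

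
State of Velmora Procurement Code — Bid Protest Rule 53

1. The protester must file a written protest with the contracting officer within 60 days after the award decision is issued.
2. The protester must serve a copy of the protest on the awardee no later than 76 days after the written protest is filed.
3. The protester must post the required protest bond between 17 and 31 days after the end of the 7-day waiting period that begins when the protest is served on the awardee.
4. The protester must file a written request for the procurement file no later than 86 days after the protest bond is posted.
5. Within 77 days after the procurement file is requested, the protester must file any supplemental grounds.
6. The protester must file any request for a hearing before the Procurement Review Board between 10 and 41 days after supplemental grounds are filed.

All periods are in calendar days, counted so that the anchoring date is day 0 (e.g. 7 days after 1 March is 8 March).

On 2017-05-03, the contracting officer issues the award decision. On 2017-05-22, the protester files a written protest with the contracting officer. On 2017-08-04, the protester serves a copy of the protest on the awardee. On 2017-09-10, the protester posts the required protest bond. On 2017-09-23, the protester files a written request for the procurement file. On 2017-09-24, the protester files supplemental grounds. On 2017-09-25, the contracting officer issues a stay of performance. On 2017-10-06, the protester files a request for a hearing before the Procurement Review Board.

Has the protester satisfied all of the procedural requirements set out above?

Yes

Step 1: 60 days after 2017-05-03 (when the award decision is issued) is 2017-07-02; 2017-05-22 is within that limit.
Step 2: 76 days after 2017-05-22 (when the written protest is filed) is 2017-08-06; done 2017-08-04 — timely.
Step 3: the window is 17–31 days after 2017-08-11 (end of the 7-day waiting period, which began when the protest is served on the awardee on 2017-08-04), so 2017-08-28 through 2017-09-11; 2017-09-10 falls inside that range.
Step 4: 86 days after 2017-09-10 (when the protest bond is posted) is 2017-12-05; done 2017-09-23 — timely.
Step 5: 77 days after 2017-09-23 (when the procurement file is requested) is 2017-12-09; completed 2017-09-24, before the deadline.
Step 6: the window is 10–41 days after 2017-09-24 (when supplemental grounds are filed), so 2017-10-04 through 2017-11-04; done 2017-10-06, which is between those dates.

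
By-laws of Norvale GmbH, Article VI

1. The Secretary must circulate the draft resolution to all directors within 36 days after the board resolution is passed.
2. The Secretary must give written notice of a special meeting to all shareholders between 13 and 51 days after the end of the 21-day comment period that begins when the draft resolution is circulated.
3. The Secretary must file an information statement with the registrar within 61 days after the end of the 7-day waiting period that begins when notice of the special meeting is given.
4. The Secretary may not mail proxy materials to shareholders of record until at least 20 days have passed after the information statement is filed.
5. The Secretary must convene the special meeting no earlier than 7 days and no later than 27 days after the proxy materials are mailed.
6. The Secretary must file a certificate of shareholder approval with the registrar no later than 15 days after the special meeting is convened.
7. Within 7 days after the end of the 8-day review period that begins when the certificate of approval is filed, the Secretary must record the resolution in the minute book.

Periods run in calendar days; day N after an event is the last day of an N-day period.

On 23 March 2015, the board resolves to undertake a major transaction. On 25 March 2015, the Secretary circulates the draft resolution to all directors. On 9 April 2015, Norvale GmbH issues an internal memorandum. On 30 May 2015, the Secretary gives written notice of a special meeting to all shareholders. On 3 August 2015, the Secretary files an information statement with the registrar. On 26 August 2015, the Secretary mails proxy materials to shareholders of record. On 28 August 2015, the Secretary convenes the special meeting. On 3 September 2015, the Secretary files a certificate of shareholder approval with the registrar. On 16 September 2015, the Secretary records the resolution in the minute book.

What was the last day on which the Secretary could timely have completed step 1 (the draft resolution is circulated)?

Step 1 runs from 23 March 2015, when the board resolution is passed. 36 days after 23 March 2015 is 28 April 2015.

28 April 2015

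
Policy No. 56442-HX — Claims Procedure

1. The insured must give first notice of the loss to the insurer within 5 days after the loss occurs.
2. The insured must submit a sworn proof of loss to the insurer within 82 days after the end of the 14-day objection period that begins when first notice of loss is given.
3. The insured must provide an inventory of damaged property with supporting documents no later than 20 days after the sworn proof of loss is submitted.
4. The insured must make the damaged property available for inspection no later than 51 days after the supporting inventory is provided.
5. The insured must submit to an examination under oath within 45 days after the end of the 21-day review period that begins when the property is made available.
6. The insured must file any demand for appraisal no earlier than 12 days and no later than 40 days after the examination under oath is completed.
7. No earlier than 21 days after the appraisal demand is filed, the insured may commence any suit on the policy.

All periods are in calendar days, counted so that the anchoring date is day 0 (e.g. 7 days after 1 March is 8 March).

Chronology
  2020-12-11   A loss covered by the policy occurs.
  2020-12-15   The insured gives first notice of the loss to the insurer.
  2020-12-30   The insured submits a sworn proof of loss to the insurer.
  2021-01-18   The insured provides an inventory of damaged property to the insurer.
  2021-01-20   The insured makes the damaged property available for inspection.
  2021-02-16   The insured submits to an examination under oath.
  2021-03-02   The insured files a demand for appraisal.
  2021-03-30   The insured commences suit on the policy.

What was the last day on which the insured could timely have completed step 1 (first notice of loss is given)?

Step 1 runs from 2020-12-11, when the loss occurs. 5 days after 2020-12-11 is 2020-12-16.

2020-12-16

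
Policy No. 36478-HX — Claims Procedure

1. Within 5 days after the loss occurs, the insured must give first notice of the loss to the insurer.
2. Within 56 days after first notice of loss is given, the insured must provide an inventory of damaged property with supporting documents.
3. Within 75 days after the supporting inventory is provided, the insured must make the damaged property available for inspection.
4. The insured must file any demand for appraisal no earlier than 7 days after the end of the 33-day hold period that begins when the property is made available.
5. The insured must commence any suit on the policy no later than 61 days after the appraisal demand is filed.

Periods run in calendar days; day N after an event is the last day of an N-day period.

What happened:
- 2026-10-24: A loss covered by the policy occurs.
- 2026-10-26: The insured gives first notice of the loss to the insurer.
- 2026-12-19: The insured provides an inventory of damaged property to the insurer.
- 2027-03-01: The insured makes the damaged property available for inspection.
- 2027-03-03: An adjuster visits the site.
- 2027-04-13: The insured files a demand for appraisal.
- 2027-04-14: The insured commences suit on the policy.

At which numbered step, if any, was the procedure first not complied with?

Step 1 — counting 5 days from 2026-10-24 (when the loss occurs) gives a deadline of 2026-10-29; done 2026-10-26 — timely.
Step 2 — counting 56 days from 2026-10-26 (when first notice of loss is given) gives a deadline of 2026-12-21; completed 2026-12-19, before the deadline.
Step 3 — counting 75 days from 2026-12-19 (when the supporting inventory is provided) gives a deadline of 2027-03-04; completed 2027-03-01, before the deadline.
Step 4 — must wait 7 days from 2027-04-03 (end of the 33-day hold period, which began when the property is made available on 2027-03-01), so not before 2027-04-10; 2027-04-13 is on or after that date.
Step 5 — counting 61 days from 2027-04-13 (when the appraisal demand is filed) gives a deadline of 2027-06-13; 2027-04-14 is within that limit.

None — every step was satisfied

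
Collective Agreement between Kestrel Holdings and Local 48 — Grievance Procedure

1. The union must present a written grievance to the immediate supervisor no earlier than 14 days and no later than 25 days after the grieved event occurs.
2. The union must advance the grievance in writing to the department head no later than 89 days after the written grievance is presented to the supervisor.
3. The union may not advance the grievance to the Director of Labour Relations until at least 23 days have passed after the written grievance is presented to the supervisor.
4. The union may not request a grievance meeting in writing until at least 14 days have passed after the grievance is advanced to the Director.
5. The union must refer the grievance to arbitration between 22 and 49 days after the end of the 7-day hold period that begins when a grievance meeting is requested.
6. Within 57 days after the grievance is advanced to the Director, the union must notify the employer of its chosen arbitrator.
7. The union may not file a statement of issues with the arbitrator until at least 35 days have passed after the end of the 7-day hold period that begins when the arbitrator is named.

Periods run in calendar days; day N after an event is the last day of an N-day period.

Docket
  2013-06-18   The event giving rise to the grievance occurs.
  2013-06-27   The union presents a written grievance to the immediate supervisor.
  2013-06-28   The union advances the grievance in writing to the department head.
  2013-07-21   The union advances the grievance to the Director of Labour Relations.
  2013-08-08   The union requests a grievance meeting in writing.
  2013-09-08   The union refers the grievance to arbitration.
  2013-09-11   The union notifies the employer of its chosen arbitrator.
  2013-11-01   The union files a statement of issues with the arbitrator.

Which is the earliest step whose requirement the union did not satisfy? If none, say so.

Step 1

(1) the permitted window runs from 2013-06-18 + 14 = 2013-07-02 to 2013-06-18 + 25 = 2013-07-13; 2013-06-27 is 5 days too early.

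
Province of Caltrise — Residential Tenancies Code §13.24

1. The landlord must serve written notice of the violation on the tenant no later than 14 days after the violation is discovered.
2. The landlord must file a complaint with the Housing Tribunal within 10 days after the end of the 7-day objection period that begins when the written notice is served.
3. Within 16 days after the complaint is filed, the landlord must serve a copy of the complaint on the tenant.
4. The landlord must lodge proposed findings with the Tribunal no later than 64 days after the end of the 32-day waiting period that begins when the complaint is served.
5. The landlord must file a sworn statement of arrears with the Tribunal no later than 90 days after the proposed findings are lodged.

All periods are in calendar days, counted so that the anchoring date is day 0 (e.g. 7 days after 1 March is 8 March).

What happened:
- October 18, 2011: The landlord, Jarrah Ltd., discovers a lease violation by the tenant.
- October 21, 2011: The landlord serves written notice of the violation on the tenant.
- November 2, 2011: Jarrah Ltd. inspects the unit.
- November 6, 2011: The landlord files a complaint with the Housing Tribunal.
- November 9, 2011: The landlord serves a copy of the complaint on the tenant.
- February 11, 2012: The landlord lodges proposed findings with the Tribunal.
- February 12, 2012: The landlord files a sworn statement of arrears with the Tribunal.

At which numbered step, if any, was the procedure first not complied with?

Step 1: 14 days after October 18, 2011 (when the violation is discovered) is November 1, 2011; completed October 21, 2011, before the deadline.
Step 2: 10 days after October 28, 2011 (end of the 7-day objection period, which began when the written notice is served on October 21, 2011) is November 7, 2011; completed November 6, 2011, before the deadline.
Step 3: 16 days after November 6, 2011 (when the complaint is filed) is November 22, 2011; done November 9, 2011 — timely.
Step 4: 64 days after December 11, 2011 (end of the 32-day waiting period, which began when the complaint is served on November 9, 2011) is February 13, 2012; February 11, 2012 is within that limit.
Step 5: 90 days after February 11, 2012 (when the proposed findings are lodged) is May 11, 2012; February 12, 2012 is within that limit.

None — every step was satisfied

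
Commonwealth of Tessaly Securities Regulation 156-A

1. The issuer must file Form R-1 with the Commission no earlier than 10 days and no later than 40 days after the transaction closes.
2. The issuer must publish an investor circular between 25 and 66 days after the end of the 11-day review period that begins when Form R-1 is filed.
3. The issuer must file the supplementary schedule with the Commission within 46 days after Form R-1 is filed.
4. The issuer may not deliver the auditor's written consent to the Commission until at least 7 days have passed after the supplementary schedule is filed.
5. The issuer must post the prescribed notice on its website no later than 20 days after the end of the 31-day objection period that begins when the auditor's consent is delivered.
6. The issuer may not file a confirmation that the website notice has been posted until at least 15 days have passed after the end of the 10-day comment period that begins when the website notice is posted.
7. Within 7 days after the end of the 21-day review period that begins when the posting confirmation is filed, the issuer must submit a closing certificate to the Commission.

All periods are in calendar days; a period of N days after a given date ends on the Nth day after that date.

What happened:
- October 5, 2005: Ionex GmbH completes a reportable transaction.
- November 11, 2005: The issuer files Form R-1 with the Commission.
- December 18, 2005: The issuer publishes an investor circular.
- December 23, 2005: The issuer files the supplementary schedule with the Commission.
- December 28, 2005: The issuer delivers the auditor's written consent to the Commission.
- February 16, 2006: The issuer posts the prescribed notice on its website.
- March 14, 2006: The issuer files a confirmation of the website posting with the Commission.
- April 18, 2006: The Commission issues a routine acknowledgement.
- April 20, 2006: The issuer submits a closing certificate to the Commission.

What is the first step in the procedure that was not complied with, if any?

Step 4

Step 1: the window is 10–40 days after October 5, 2005 (when the transaction closes), so October 15, 2005 through November 14, 2005; done November 11, 2005, which is between those dates.
Step 2: the window is 25–66 days after November 22, 2005 (end of the 11-day review period, which began when Form R-1 is filed on November 11, 2005), so December 17, 2005 through January 27, 2006; done December 18, 2005, which is between those dates.
Step 3: 46 days after November 11, 2005 (when Form R-1 is filed) is December 27, 2005; completed December 23, 2005, before the deadline.
Step 4: the earliest permitted date is 7 days after December 23, 2005 (when the supplementary schedule is filed), i.e. December 30, 2005; acted on December 28, 2005, 2 days prematurely.
The procedure was therefore not followed at step 4.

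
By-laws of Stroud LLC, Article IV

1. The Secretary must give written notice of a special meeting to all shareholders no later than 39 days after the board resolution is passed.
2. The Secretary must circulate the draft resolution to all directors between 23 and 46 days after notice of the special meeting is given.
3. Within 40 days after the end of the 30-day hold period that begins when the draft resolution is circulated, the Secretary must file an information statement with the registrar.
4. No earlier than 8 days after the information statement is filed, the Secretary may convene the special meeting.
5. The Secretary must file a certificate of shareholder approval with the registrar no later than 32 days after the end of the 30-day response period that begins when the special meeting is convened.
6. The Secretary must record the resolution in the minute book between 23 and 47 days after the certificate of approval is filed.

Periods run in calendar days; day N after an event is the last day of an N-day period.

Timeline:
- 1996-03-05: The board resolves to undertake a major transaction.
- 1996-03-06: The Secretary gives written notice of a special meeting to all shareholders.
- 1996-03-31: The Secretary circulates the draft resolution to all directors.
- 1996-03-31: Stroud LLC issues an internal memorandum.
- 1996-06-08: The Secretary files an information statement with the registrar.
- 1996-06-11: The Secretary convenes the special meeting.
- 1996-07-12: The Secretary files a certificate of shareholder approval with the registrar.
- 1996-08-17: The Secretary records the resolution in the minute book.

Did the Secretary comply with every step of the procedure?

Step 1 — counting 39 days from 1996-03-05 (when the board resolution is passed) gives a deadline of 1996-04-13; completed 1996-03-06, before the deadline.
Step 2 — 23 and 46 days from 1996-03-06 (when notice of the special meeting is given) are 1996-03-29 and 1996-04-21 respectively; 1996-03-31 falls inside that range.
Step 3 — counting 40 days from 1996-04-30 (end of the 30-day hold period, which began when the draft resolution is circulated on 1996-03-31) gives a deadline of 1996-06-09; completed 1996-06-08, before the deadline.
Step 4 — must wait 8 days from 1996-06-08 (when the information statement is filed), so not before 1996-06-16; 1996-06-11 is 5 days before the earliest permitted date.

No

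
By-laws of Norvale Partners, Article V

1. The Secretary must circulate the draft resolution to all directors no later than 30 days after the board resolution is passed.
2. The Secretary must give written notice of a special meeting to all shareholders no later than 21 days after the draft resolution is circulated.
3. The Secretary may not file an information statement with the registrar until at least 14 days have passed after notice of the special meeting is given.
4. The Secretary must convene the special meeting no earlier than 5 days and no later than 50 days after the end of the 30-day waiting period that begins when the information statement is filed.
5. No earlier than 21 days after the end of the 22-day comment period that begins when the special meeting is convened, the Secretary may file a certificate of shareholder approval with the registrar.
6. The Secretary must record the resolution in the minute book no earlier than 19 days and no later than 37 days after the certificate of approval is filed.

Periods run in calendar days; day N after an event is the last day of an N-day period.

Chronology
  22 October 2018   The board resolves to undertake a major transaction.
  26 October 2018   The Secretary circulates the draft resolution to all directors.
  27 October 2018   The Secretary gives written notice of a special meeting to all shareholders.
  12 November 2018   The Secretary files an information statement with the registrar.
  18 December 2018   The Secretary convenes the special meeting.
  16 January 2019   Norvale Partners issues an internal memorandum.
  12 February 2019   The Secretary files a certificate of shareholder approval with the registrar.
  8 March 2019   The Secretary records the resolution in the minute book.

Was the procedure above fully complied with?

(1) due by 22 October 2018 + 30 days = 21 November 2018; 26 October 2018 is within that limit.
(2) due by 26 October 2018 + 21 days = 16 November 2018; done 27 October 2018 — timely.
(3) permitted from 27 October 2018 + 14 days = 10 November 2018 onward; done 12 November 2018, after the minimum wait.
(4) the permitted window runs from 12 December 2018 + 5 = 17 December 2018 to 12 December 2018 + 50 = 31 January 2019; done 18 December 2018, which is between those dates.
(5) permitted from 9 January 2019 + 21 days = 30 January 2019 onward; done 12 February 2019 — permitted.
(6) the permitted window runs from 12 February 2019 + 19 = 3 March 2019 to 12 February 2019 + 37 = 21 March 2019; 8 March 2019 falls inside that range.

Yes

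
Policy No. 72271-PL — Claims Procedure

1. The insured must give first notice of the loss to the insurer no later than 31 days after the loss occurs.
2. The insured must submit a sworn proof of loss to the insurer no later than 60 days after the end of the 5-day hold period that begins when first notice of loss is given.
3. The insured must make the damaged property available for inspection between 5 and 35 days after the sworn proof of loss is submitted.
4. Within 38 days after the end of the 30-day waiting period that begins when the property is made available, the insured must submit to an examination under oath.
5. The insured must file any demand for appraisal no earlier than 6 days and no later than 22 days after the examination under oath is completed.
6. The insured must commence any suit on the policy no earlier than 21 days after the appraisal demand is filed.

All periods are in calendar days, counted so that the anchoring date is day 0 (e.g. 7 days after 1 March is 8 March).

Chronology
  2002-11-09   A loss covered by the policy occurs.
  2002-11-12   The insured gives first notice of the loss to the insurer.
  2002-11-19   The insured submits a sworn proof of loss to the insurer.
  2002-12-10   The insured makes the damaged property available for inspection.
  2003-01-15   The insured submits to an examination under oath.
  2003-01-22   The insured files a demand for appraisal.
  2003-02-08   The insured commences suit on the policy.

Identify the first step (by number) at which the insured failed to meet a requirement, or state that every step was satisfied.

Step 6

Step 1 — counting 31 days from 2002-11-09 (when the loss occurs) gives a deadline of 2002-12-10; done 2002-11-12 — timely.
Step 2 — counting 60 days from 2002-11-17 (end of the 5-day hold period, which began when first notice of loss is given on 2002-11-12) gives a deadline of 2003-01-16; 2002-11-19 is within that limit.
Step 3 — 5 and 35 days from 2002-11-19 (when the sworn proof of loss is submitted) are 2002-11-24 and 2002-12-24 respectively; done 2002-12-10, which is between those dates.
Step 4 — counting 38 days from 2003-01-09 (end of the 30-day waiting period, which began when the property is made available on 2002-12-10) gives a deadline of 2003-02-16; completed 2003-01-15, before the deadline.
Step 5 — 6 and 22 days from 2003-01-15 (when the examination under oath is completed) are 2003-01-21 and 2003-02-06 respectively; 2003-01-22 falls inside that range.
Step 6 — must wait 21 days from 2003-01-22 (when the appraisal demand is filed), so not before 2003-02-12; 2003-02-08 is 4 days before the earliest permitted date.
The procedure was therefore not followed at step 6.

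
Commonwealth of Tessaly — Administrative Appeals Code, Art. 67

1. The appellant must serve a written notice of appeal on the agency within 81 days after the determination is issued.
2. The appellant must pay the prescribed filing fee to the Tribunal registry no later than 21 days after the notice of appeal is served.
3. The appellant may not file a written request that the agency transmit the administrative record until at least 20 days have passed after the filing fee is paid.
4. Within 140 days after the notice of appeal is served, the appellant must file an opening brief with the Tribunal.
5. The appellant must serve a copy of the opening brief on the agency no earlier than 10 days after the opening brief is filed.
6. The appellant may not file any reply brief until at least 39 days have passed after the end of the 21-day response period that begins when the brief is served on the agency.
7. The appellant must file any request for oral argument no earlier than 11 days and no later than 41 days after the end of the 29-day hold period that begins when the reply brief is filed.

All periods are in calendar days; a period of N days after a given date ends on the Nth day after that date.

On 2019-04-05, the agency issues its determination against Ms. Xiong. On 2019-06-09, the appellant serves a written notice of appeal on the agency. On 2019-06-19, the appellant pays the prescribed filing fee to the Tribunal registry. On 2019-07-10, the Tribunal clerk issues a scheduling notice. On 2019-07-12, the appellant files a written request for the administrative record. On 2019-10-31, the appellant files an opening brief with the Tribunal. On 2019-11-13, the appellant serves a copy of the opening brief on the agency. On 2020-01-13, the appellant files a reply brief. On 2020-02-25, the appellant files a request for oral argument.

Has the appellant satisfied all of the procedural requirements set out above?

No

(1) due by 2019-04-05 + 81 days = 2019-06-25; done 2019-06-09 — timely.
(2) due by 2019-06-09 + 21 days = 2019-06-30; completed 2019-06-19, before the deadline.
(3) permitted from 2019-06-19 + 20 days = 2019-07-09 onward; done 2019-07-12, after the minimum wait.
(4) due by 2019-06-09 + 140 days = 2019-10-27; not done until 2019-10-31, 4 days after the deadline.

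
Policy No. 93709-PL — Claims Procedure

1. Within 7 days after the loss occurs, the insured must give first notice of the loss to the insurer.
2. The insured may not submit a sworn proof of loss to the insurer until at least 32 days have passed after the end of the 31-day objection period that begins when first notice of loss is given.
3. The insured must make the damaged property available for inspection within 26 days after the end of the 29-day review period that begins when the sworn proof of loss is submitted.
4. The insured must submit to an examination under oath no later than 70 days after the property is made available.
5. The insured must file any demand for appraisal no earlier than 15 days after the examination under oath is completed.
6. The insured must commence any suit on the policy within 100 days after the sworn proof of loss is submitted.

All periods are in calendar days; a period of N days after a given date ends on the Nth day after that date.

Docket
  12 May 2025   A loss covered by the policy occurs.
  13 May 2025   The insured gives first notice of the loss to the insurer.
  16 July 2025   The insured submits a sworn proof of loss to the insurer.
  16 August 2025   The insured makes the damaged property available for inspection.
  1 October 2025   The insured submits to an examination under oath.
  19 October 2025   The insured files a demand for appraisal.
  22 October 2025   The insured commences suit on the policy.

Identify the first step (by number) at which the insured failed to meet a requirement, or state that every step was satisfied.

None — every step was satisfied

Step 1 — counting 7 days from 12 May 2025 (when the loss occurs) gives a deadline of 19 May 2025; completed 13 May 2025, before the deadline.
Step 2 — must wait 32 days from 13 June 2025 (end of the 31-day objection period, which began when first notice of loss is given on 13 May 2025), so not before 15 July 2025; 16 July 2025 is on or after that date.
Step 3 — counting 26 days from 14 August 2025 (end of the 29-day review period, which began when the sworn proof of loss is submitted on 16 July 2025) gives a deadline of 9 September 2025; completed 16 August 2025, before the deadline.
Step 4 — counting 70 days from 16 August 2025 (when the property is made available) gives a deadline of 25 October 2025; 1 October 2025 is within that limit.
Step 5 — must wait 15 days from 1 October 2025 (when the examination under oath is completed), so not before 16 October 2025; 19 October 2025 is on or after that date.
Step 6 — counting 100 days from 16 July 2025 (when the sworn proof of loss is submitted) gives a deadline of 24 October 2025; completed 22 October 2025, before the deadline.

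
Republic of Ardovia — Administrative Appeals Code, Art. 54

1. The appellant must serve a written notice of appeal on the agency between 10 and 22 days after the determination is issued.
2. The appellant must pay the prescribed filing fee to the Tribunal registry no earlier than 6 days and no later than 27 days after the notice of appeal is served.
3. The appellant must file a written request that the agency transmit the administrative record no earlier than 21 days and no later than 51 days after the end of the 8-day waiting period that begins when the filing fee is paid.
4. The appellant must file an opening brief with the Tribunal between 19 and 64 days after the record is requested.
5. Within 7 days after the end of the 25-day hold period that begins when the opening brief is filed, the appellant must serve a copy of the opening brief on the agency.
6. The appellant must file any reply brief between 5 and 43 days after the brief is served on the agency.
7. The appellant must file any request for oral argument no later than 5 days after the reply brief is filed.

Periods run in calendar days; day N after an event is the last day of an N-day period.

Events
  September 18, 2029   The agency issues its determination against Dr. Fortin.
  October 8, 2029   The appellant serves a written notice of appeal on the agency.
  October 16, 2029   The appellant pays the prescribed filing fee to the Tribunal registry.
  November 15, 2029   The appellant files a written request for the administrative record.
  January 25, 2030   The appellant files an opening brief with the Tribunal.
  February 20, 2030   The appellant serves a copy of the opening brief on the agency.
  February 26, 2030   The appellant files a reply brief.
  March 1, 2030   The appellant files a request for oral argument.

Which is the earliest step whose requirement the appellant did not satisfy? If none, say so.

Step 1 — 10 and 22 days from September 18, 2029 (when the determination is issued) are September 28, 2029 and October 10, 2029 respectively; done October 8, 2029, which is between those dates.
Step 2 — 6 and 27 days from October 8, 2029 (when the notice of appeal is served) are October 14, 2029 and November 4, 2029 respectively; done October 16, 2029 — within the window.
Step 3 — 21 and 51 days from October 24, 2029 (end of the 8-day waiting period, which began when the filing fee is paid on October 16, 2029) are November 14, 2029 and December 14, 2029 respectively; done November 15, 2029, which is between those dates.
Step 4 — 19 and 64 days from November 15, 2029 (when the record is requested) are December 4, 2029 and January 18, 2030 respectively; January 25, 2030 is 7 days past the end of the window.
The procedure was therefore not followed at step 4.

Step 4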